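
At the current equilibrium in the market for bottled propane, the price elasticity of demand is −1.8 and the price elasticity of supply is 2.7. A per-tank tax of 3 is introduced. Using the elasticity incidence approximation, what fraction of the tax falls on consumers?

Consumers' share ≈ 0.6.

Incidence ratio: consumers' share ≈ εs / (εs + |εd|) = 2.7 / (2.7 + 1.8) = 0.6.
Supply is the more elastic side, so consumers bear the larger share.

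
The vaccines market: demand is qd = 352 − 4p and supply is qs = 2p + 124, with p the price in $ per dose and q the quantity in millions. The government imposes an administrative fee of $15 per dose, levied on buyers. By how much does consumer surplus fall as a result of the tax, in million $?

Consumer surplus falls by $950 million.

Without the tax, 352 − 4p = 2p + 124 gives 6p = 228, so p* = $38 and q* = 200.
With the tax collected from buyers, demand (in seller-price terms) shifts: qd = 352 − 4(p + 15).
New equilibrium: buyers pay $43, sellers receive $28, q = 180. (Wedge: pb − ps = 15.)
ΔCS is the trapezoid between Q = 180 and Q = 200 of height $5: ½ · (200 + 180) · 5 = $950.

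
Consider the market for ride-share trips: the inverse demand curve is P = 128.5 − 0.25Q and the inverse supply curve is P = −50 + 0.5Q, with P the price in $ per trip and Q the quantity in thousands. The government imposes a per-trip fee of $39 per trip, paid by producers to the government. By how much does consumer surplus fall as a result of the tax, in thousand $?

Consumer surplus falls by $2756 thousand.

Inverting to Q(P) form: Qd = 514 − 4P; Qs = 2P + 100.
Without the tax, 514 − 4P = 2P + 100 gives 6P = 414, so P* = $69 and Q* = 238.
With the tax collected from producers, supply shifts: Qs = 2(P − 39) + 100.
Solving gives Q = 186 with buyers paying $82 and producers receiving $43 (the $39 wedge).
ΔCS is the trapezoid between Q = 186 and Q = 238 of height $13: ½ · (238 + 186) · 13 = $2756.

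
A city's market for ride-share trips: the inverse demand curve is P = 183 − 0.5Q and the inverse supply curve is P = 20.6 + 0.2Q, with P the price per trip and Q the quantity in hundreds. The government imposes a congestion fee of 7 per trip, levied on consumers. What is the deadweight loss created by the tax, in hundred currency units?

Inverting to Q(P) form: Qd = 366 − 2P; Qs = 5P − 103.
Before the tax: set 366 − 2P = 5P − 103 → P* = 67, Q* = 232.
With the tax collected from consumers, demand (in seller-price terms) shifts: Qd = 366 − 2(P + 7).
New equilibrium: consumers pay 72, producers receive 65, Q = 222. (Wedge: Pb − Ps = 7.)
Quantity falls by |ΔQ| = |232 − 222| = 10.
DWL = ½ · t · |ΔQ| = ½ · 7 · 10 = 35.

Deadweight loss = 35 hundred.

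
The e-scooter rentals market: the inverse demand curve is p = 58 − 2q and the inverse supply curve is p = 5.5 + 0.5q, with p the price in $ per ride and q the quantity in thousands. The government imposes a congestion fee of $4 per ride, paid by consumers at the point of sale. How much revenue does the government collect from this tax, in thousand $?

Rewrite in direct form: qd = 29 − 0.5p and qs = 2p − 11.
Before the tax: set 29 − 0.5p = 2p − 11 → p* = $16, q* = 21.
With the tax collected from consumers, demand (in seller-price terms) shifts: qd = 29 − 0.5(p + 4).
New equilibrium: consumers pay $19.2, sellers receive $15.2, q = 19.4. (Wedge: pb − ps = 4.)
Revenue = t · Q = 4 · 19.4 = $77.6.

Tax revenue = $77.6 thousand.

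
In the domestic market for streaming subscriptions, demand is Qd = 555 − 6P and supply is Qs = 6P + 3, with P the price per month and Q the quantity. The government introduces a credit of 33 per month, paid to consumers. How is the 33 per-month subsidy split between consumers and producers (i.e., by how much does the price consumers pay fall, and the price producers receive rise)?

Without the subsidy, 555 − 6P = 6P + 3 gives 12P = 552, so P* = 46 and Q* = 279.
With a per-unit subsidy paid to consumers, each effectively pays P − 33, so demand becomes Qd = 555 − 6(P − 33).
Solving gives Q = 378 with consumers paying 29.5 and producers receiving 62.5 (the 33 wedge).
Gain to consumers: 16.5; to producers: 16.5. (They sum to 33.)

Consumers gain 16.5 per month; producers gain 16.5 per month.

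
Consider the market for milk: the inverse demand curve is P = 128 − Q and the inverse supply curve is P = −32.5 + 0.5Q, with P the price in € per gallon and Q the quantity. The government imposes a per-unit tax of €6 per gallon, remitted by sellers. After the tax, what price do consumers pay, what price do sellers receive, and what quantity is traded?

Consumers pay €25; sellers receive €19; quantity = 103.

Rewrite in direct form: Qd = 128 − P and Qs = 2P + 65.
Without the tax, 128 − P = 2P + 65 gives 3P = 63, so P* = €21 and Q* = 107.
With the tax collected from sellers, supply shifts: Qs = 2(P − 6) + 65.
Solving gives Q = 103 with consumers paying €25 and sellers receiving €19 (the €6 wedge).
The less price-elastic side of the market bears the larger share of a per-unit tax.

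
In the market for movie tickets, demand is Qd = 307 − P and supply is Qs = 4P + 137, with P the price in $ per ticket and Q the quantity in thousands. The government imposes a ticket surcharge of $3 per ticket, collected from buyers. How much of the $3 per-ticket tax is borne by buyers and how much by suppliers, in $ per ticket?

Buyers bear $2.4 per ticket; suppliers bear $0.6 per ticket.

Before the tax: set 307 − P = 4P + 137 → P* = $34, Q* = 273.
With the tax collected from buyers, demand (in seller-price terms) shifts: Qd = 307 − (P + 3).
New equilibrium: buyers pay $36.4, suppliers receive $33.4, Q = 270.6. (Wedge: Pb − Ps = 3.)
Burden on buyers: $2.4; on suppliers: $0.6. (They sum to $3.)
The less price-elastic side of the market bears the larger share of a per-unit tax.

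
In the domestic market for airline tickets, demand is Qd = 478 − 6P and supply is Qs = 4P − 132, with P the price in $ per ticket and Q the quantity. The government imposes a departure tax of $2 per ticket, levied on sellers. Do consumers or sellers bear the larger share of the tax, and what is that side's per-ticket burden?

Sellers bear the larger share: $1.2 per ticket.

Before the tax: set 478 − 6P = 4P − 132 → P* = $61, Q* = 112.
With the tax collected from sellers, supply shifts: Qs = 4(P − 2) − 132.
Solving gives Q = 107.2 with consumers paying $61.8 and sellers receiving $59.8 (the $2 wedge).
Per-ticket burden: consumers $0.8, sellers $1.2.
Sellers take the larger share because supply is less price-elastic here (demand slope 6 vs supply slope 4).
The less price-elastic side of the market bears the larger share of a per-unit tax.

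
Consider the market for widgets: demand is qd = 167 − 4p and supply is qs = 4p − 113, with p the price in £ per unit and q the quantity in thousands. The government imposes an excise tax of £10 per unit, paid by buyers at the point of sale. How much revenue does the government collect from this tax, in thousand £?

Before the tax: set 167 − 4p = 4p − 113 → p* = £35, q* = 27.
With the tax collected from buyers, demand (in seller-price terms) shifts: qd = 167 − 4(p + 10).
Solving gives q = 7 with buyers paying £40 and producers receiving £30 (the £10 wedge).
Revenue = t · Q = 10 · 7 = £70.

Tax revenue = £70 thousand.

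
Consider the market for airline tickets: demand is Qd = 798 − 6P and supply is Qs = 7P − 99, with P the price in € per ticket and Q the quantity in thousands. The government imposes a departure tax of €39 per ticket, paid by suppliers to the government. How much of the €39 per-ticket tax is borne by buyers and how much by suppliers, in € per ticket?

Buyers bear €21 per ticket; suppliers bear €18 per ticket.

Before the tax: set 798 − 6P = 7P − 99 → P* = €69, Q* = 384.
With the tax collected from suppliers, supply shifts: Qs = 7(P − 39) − 99.
Solving gives Q = 258 with buyers paying €90 and suppliers receiving €51 (the €39 wedge).
Burden on buyers: €21; on suppliers: €18. (They sum to €39.)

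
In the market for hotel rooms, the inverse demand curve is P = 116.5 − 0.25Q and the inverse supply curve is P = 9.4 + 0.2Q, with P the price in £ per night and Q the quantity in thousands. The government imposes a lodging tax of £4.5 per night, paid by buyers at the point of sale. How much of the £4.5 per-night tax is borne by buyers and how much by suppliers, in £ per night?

Rewrite in direct form: Qd = 466 − 4P and Qs = 5P − 47.
Before the tax: set 466 − 4P = 5P − 47 → P* = £57, Q* = 238.
With the tax collected from buyers, demand (in seller-price terms) shifts: Qd = 466 − 4(P + 4.5).
New equilibrium: buyers pay £59.5, suppliers receive £55, Q = 228. (Wedge: Pb − Ps = 4.5.)
Burden on buyers: £2.5; on suppliers: £2. (They sum to £4.5.)
The less price-elastic side of the market bears the larger share of a per-unit tax.

Buyers bear £2.5 per night; suppliers bear £2 per night.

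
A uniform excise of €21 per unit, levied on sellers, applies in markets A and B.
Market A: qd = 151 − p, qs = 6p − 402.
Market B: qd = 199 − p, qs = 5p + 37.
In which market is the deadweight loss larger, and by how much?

Market A, by €5.25.

Market A: pre-tax p* = €79, q* = 72; post-tax q = 54; deadweight loss = €189.
Market B: pre-tax p* = €27, q* = 172; post-tax q = 154.5; deadweight loss = €183.75.
Difference: €189 vs €183.75 → market A is larger by €5.25.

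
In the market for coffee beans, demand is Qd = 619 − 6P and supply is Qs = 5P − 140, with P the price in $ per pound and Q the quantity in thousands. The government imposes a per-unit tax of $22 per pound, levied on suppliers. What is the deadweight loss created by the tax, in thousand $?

Without the tax, 619 − 6P = 5P − 140 gives 11P = 759, so P* = $69 and Q* = 205.
With the tax collected from suppliers, supply shifts: Qs = 5(P − 22) − 140.
Solving gives Q = 145 with consumers paying $79 and suppliers receiving $57 (the $22 wedge).
Quantity falls by |ΔQ| = |205 − 145| = 60.
DWL = ½ · t · |ΔQ| = ½ · 22 · 60 = $660.

Deadweight loss = $660 thousand.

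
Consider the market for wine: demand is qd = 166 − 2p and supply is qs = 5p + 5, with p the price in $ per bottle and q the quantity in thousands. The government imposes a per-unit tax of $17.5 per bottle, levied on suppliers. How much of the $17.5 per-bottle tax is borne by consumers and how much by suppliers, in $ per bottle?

Before the tax: set 166 − 2p = 5p + 5 → p* = $23, q* = 120.
With the tax collected from suppliers, supply shifts: qs = 5(p − 17.5) + 5.
New equilibrium: consumers pay $35.5, suppliers receive $18, q = 95. (Wedge: pb − ps = 17.5.)
Burden on consumers: $12.5; on suppliers: $5. (They sum to $17.5.)
The less price-elastic side of the market bears the larger share of a per-unit tax.

Consumers bear $12.5 per bottle; suppliers bear $5 per bottle.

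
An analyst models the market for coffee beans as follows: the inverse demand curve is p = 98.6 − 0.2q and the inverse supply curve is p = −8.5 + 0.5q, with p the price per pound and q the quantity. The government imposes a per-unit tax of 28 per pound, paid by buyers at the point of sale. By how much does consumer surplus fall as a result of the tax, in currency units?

Inverting to q(p) form: qd = 493 − 5p; qs = 2p + 17.
Before the tax: set 493 − 5p = 2p + 17 → p* = 68, q* = 153.
With the tax collected from buyers, demand (in seller-price terms) shifts: qd = 493 − 5(p + 28).
Solving gives q = 113 with buyers paying 76 and suppliers receiving 48 (the 28 wedge).
ΔCS is the trapezoid between Q = 113 and Q = 153 of height 8: ½ · (153 + 113) · 8 = 1064.

Consumer surplus falls by 1064.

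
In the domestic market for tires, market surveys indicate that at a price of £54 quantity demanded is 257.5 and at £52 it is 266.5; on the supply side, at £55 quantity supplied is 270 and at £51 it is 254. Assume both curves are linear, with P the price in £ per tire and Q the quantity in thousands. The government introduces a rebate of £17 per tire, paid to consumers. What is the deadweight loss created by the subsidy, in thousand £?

Deadweight loss = £306 thousand.

Demand slope: (266.5 − 257.5)/(52 − 54) = -4.5, so Qd = 500.5 − 4.5P.
Supply slope: (254 − 270)/(51 − 55) = 4, so Qs = 4P + 50.
Before the subsidy: set 500.5 − 4.5P = 4P + 50 → P* = £53, Q* = 262.
With a per-unit subsidy paid to consumers, each effectively pays P − 17, so demand becomes Qd = 500.5 − 4.5(P − 17).
New equilibrium: consumers pay £45, sellers receive £62, Q = 298. (Wedge: Pb − Ps = −17.)
Quantity rises by |ΔQ| = |262 − 298| = 36.
DWL = ½ · t · |ΔQ| = ½ · 17 · 36 = £306.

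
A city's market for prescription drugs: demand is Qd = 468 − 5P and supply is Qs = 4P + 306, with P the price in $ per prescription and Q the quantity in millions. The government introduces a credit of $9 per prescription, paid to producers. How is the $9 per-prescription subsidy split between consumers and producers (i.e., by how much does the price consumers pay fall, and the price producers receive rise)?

Consumers gain $4 per prescription; producers gain $5 per prescription.

Before the subsidy: set 468 − 5P = 4P + 306 → P* = $18, Q* = 378.
With a per-unit subsidy paid to producers, each receives P + 9 per unit sold, so supply becomes Qs = 4(P + 9) + 306.
Solving gives Q = 398 with consumers paying $14 and producers receiving $23 (the $9 wedge).
Gain to consumers: $4; to producers: $5. (They sum to $9.)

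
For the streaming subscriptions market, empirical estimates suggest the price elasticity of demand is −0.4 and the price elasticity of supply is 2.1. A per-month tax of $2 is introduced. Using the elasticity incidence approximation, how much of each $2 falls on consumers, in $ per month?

Consumers bear ≈ $1.68 per month.

Incidence ratio: consumers' share ≈ εs / (εs + |εd|) = 2.1 / (2.1 + 0.4) = 0.84.
So consumers bear ≈ 0.84 × $2 = $1.68; suppliers bear $0.32.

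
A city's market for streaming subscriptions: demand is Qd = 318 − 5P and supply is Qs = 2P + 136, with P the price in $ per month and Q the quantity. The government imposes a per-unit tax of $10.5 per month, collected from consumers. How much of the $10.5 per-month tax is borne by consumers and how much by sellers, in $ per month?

Consumers bear $3 per month; sellers bear $7.5 per month.

Before the tax: set 318 − 5P = 2P + 136 → P* = $26, Q* = 188.
With the tax collected from consumers, demand (in seller-price terms) shifts: Qd = 318 − 5(P + 10.5).
New equilibrium: consumers pay $29, sellers receive $18.5, Q = 173. (Wedge: Pb − Ps = 10.5.)
Burden on consumers: $3; on sellers: $7.5. (They sum to $10.5.)
The less price-elastic side of the market bears the larger share of a per-unit tax.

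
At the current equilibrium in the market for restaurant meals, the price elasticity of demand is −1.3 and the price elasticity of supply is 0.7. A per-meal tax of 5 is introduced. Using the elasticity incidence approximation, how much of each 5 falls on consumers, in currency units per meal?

Incidence ratio: consumers' share ≈ εs / (εs + |εd|) = 0.7 / (0.7 + 1.3) = 0.35.
So consumers bear ≈ 0.35 × 5 = 1.75; suppliers bear 3.25.

Consumers bear ≈ 1.75 per meal.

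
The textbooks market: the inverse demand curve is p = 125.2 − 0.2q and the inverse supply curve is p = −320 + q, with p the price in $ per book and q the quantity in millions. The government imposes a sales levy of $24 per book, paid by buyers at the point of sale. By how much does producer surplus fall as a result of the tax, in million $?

Producer surplus falls by $7220 million.

Rewrite in direct form: qd = 626 − 5p and qs = p + 320.
Without the tax, 626 − 5p = p + 320 gives 6p = 306, so p* = $51 and q* = 371.
With the tax collected from buyers, demand (in seller-price terms) shifts: qd = 626 − 5(p + 24).
New equilibrium: buyers pay $55, producers receive $31, q = 351. (Wedge: pb − ps = 24.)
ΔPS is the trapezoid between Q = 351 and Q = 371 of height $20: ½ · (371 + 351) · 20 = $7220.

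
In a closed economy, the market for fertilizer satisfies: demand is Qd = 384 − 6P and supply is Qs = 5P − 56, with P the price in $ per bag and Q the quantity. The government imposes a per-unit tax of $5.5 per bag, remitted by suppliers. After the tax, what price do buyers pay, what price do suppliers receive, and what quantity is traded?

Buyers pay $42.5; suppliers receive $37; quantity = 129.

Without the tax, 384 − 6P = 5P − 56 gives 11P = 440, so P* = $40 and Q* = 144.
With the tax collected from suppliers, supply shifts: Qs = 5(P − 5.5) − 56.
Solving gives Q = 129 with buyers paying $42.5 and suppliers receiving $37 (the $5.5 wedge).
The less price-elastic side of the market bears the larger share of a per-unit tax.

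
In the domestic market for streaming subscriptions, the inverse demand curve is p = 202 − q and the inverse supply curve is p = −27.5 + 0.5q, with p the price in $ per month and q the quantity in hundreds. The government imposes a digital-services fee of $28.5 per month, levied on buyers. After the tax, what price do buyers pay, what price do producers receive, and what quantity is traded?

Buyers pay $68; producers receive $39.5; quantity = 134.

Rewrite in direct form: qd = 202 − p and qs = 2p + 55.
Before the tax: set 202 − p = 2p + 55 → p* = $49, q* = 153.
With the tax collected from buyers, demand (in seller-price terms) shifts: qd = 202 − (p + 28.5).
New equilibrium: buyers pay $68, producers receive $39.5, q = 134. (Wedge: pb − ps = 28.5.)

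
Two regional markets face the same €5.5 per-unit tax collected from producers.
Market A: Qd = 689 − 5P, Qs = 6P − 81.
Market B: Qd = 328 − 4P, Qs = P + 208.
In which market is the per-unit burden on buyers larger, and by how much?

Market A: pre-tax P* = €70, Q* = 339; post-tax Q = 324; per-unit burden on buyers = €3.
Market B: pre-tax P* = €24, Q* = 232; post-tax Q = 227.6; per-unit burden on buyers = €1.1.
Difference: €3 vs €1.1 → market A is larger by €1.9.

Market A, by €1.9.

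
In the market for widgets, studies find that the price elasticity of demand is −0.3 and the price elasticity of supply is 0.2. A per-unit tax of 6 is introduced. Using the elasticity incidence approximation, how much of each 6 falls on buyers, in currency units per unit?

Buyers bear ≈ 2.4 per unit.

Incidence ratio: buyers' share ≈ εs / (εs + |εd|) = 0.2 / (0.2 + 0.3) = 0.4.
So buyers bear ≈ 0.4 × 6 = 2.4; producers bear 3.6.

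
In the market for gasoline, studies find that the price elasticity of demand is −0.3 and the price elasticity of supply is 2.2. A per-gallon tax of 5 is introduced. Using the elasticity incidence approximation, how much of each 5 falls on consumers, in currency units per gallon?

Incidence ratio: consumers' share ≈ εs / (εs + |εd|) = 2.2 / (2.2 + 0.3) = 0.88.
So consumers bear ≈ 0.88 × 5 = 4.4; producers bear 0.6.

Consumers bear ≈ 4.4 per gallon.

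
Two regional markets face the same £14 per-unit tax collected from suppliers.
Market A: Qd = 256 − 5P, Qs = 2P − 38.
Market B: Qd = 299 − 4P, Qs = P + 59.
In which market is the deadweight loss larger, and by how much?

Market A, by £61.6.

Market A: pre-tax P* = £42, Q* = 46; post-tax Q = 26; deadweight loss = £140.
Market B: pre-tax P* = £48, Q* = 107; post-tax Q = 95.8; deadweight loss = £78.4.
Difference: £140 vs £78.4 → market A is larger by £61.6.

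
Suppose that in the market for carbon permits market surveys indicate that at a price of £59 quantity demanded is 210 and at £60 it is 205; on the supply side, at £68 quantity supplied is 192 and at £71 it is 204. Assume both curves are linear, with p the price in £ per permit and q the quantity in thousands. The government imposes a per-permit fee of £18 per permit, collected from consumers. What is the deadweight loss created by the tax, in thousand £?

Deadweight loss = £360 thousand.

Demand slope: (205 − 210)/(60 − 59) = -5, so qd = 505 − 5p.
Supply slope: (204 − 192)/(71 − 68) = 4, so qs = 4p − 80.
Before the tax: set 505 − 5p = 4p − 80 → p* = £65, q* = 180.
With the tax collected from consumers, demand (in seller-price terms) shifts: qd = 505 − 5(p + 18).
Solving gives q = 140 with consumers paying £73 and producers receiving £55 (the £18 wedge).
Quantity falls by |ΔQ| = |180 − 140| = 40.
DWL = ½ · t · |ΔQ| = ½ · 18 · 40 = £360.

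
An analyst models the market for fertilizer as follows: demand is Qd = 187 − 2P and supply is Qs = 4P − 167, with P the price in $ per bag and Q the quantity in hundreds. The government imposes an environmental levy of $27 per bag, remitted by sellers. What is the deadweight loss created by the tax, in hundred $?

Deadweight loss = $486 hundred.

Without the tax, 187 − 2P = 4P − 167 gives 6P = 354, so P* = $59 and Q* = 69.
With the tax collected from sellers, supply shifts: Qs = 4(P − 27) − 167.
Solving gives Q = 33 with consumers paying $77 and sellers receiving $50 (the $27 wedge).
Quantity falls by |ΔQ| = |69 − 33| = 36.
DWL = ½ · t · |ΔQ| = ½ · 27 · 36 = $486.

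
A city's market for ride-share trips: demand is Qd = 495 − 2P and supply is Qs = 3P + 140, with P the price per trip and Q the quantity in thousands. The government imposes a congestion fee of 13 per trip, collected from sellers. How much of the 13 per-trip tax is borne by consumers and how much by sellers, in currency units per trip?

Without the tax, 495 − 2P = 3P + 140 gives 5P = 355, so P* = 71 and Q* = 353.
With the tax collected from sellers, supply shifts: Qs = 3(P − 13) + 140.
Solving gives Q = 337.4 with consumers paying 78.8 and sellers receiving 65.8 (the 13 wedge).
Burden on consumers: 7.8; on sellers: 5.2. (They sum to 13.)

Consumers bear 7.8 per trip; sellers bear 5.2 per trip.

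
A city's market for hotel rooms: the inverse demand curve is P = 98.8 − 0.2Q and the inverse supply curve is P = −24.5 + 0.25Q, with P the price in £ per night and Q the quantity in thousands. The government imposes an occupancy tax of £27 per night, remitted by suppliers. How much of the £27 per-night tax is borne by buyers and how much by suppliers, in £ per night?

Buyers bear £12 per night; suppliers bear £15 per night.

Rewrite in direct form: Qd = 494 − 5P and Qs = 4P + 98.
Before the tax: set 494 − 5P = 4P + 98 → P* = £44, Q* = 274.
With the tax collected from suppliers, supply shifts: Qs = 4(P − 27) + 98.
Solving gives Q = 214 with buyers paying £56 and suppliers receiving £29 (the £27 wedge).
Burden on buyers: £12; on suppliers: £15. (They sum to £27.)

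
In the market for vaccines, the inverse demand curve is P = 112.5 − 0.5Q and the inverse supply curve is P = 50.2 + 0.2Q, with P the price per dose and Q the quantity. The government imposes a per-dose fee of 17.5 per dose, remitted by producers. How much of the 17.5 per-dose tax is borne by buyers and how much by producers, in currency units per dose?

Inverting to Q(P) form: Qd = 225 − 2P; Qs = 5P − 251.
Before the tax: set 225 − 2P = 5P − 251 → P* = 68, Q* = 89.
With the tax collected from producers, supply shifts: Qs = 5(P − 17.5) − 251.
Solving gives Q = 64 with buyers paying 80.5 and producers receiving 63 (the 17.5 wedge).
Burden on buyers: 12.5; on producers: 5. (They sum to 17.5.)

Buyers bear 12.5 per dose; producers bear 5 per dose.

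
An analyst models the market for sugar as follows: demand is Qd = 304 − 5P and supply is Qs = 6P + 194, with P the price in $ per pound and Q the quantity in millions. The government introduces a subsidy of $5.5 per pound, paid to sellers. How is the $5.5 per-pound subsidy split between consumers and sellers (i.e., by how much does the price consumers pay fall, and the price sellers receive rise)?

Consumers gain $3 per pound; sellers gain $2.5 per pound.

Without the subsidy, 304 − 5P = 6P + 194 gives 11P = 110, so P* = $10 and Q* = 254.
With a per-unit subsidy paid to sellers, each receives P + 5.5 per unit sold, so supply becomes Qs = 6(P + 5.5) + 194.
New equilibrium: consumers pay $7, sellers receive $12.5, Q = 269. (Wedge: Pb − Ps = −5.5.)
Gain to consumers: $3; to sellers: $2.5. (They sum to $5.5.)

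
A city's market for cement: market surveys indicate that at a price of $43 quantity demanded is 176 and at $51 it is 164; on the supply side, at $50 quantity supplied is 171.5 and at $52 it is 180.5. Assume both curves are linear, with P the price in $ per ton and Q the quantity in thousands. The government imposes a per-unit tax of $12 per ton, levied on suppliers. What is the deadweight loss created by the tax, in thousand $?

Demand slope: (164 − 176)/(51 − 43) = -1.5, so Qd = 240.5 − 1.5P.
Supply slope: (180.5 − 171.5)/(52 − 50) = 4.5, so Qs = 4.5P − 53.5.
Before the tax: set 240.5 − 1.5P = 4.5P − 53.5 → P* = $49, Q* = 167.
With the tax collected from suppliers, supply shifts: Qs = 4.5(P − 12) − 53.5.
New equilibrium: consumers pay $58, suppliers receive $46, Q = 153.5. (Wedge: Pb − Ps = 12.)
Quantity falls by |ΔQ| = |167 − 153.5| = 13.5.
DWL = ½ · t · |ΔQ| = ½ · 12 · 13.5 = $81.

Deadweight loss = $81 thousand.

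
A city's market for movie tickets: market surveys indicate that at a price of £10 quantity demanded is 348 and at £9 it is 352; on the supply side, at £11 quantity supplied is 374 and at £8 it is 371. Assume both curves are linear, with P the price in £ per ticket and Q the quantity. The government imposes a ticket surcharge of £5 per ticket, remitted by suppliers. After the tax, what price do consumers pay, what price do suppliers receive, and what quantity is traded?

Demand slope: (352 − 348)/(9 − 10) = -4, so Qd = 388 − 4P.
Supply slope: (371 − 374)/(8 − 11) = 1, so Qs = P + 363.
Without the tax, 388 − 4P = P + 363 gives 5P = 25, so P* = £5 and Q* = 368.
With the tax collected from suppliers, supply shifts: Qs = (P − 5) + 363.
Solving gives Q = 364 with consumers paying £6 and suppliers receiving £1 (the £5 wedge).
The less price-elastic side of the market bears the larger share of a per-unit tax.

Consumers pay £6; suppliers receive £1; quantity = 364.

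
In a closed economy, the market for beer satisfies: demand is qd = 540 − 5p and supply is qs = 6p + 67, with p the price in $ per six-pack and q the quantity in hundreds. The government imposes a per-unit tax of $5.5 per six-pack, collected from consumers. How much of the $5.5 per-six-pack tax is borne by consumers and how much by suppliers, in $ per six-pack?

Consumers bear $3 per six-pack; suppliers bear $2.5 per six-pack.

Without the tax, 540 − 5p = 6p + 67 gives 11p = 473, so p* = $43 and q* = 325.
With the tax collected from consumers, demand (in seller-price terms) shifts: qd = 540 − 5(p + 5.5).
Solving gives q = 310 with consumers paying $46 and suppliers receiving $40.5 (the $5.5 wedge).
Burden on consumers: $3; on suppliers: $2.5. (They sum to $5.5.)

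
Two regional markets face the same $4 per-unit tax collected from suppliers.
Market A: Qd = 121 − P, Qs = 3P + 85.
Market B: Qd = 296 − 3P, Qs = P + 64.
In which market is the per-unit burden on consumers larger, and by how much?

Market A: pre-tax P* = $9, Q* = 112; post-tax Q = 109; per-unit burden on consumers = $3.
Market B: pre-tax P* = $58, Q* = 122; post-tax Q = 119; per-unit burden on consumers = $1.
Difference: $3 vs $1 → market A is larger by $2.

Market A, by $2.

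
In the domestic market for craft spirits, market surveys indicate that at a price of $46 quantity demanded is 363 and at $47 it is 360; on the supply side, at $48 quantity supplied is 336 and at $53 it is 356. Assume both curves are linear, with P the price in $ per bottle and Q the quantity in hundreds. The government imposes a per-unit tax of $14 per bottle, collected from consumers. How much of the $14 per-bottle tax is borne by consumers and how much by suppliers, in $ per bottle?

Demand slope: (360 − 363)/(47 − 46) = -3, so Qd = 501 − 3P.
Supply slope: (356 − 336)/(53 − 48) = 4, so Qs = 4P + 144.
Before the tax: set 501 − 3P = 4P + 144 → P* = $51, Q* = 348.
With the tax collected from consumers, demand (in seller-price terms) shifts: Qd = 501 − 3(P + 14).
New equilibrium: consumers pay $59, suppliers receive $45, Q = 324. (Wedge: Pb − Ps = 14.)
Burden on consumers: $8; on suppliers: $6. (They sum to $14.)
The less price-elastic side of the market bears the larger share of a per-unit tax.

Consumers bear $8 per bottle; suppliers bear $6 per bottle.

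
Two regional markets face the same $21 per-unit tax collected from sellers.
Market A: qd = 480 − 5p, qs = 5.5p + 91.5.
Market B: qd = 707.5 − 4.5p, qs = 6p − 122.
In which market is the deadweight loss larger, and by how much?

Market A: pre-tax p* = $37, q* = 295; post-tax q = 240; deadweight loss = $577.5.
Market B: pre-tax p* = $79, q* = 352; post-tax q = 298; deadweight loss = $567.
Difference: $577.5 vs $567 → market A is larger by $10.5.

Market A, by $10.5.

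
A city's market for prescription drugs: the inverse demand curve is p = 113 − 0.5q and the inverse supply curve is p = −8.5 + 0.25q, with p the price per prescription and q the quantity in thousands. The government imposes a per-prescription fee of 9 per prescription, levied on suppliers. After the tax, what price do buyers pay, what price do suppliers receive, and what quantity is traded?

Buyers pay 38; suppliers receive 29; quantity = 150.

Rewrite in direct form: qd = 226 − 2p and qs = 4p + 34.
Before the tax: set 226 − 2p = 4p + 34 → p* = 32, q* = 162.
With the tax collected from suppliers, supply shifts: qs = 4(p − 9) + 34.
New equilibrium: buyers pay 38, suppliers receive 29, q = 150. (Wedge: pb − ps = 9.)
The less price-elastic side of the market bears the larger share of a per-unit tax.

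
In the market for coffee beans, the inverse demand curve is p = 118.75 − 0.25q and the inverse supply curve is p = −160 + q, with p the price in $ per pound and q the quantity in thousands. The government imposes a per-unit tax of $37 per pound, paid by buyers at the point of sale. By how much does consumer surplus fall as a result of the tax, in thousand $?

Rewrite in direct form: qd = 475 − 4p and qs = p + 160.
Without the tax, 475 − 4p = p + 160 gives 5p = 315, so p* = $63 and q* = 223.
With the tax collected from buyers, demand (in seller-price terms) shifts: qd = 475 − 4(p + 37).
Solving gives q = 193.4 with buyers paying $70.4 and producers receiving $33.4 (the $37 wedge).
ΔCS is the trapezoid between Q = 193.4 and Q = 223 of height $7.4: ½ · (223 + 193.4) · 7.4 = $1540.68.

Consumer surplus falls by $1540.68 thousand.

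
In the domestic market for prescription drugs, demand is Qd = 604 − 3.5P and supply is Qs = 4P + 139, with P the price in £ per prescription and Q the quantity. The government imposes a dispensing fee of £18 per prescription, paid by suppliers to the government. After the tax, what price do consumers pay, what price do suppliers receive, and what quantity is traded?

Without the tax, 604 − 3.5P = 4P + 139 gives 7.5P = 465, so P* = £62 and Q* = 387.
With the tax collected from suppliers, supply shifts: Qs = 4(P − 18) + 139.
New equilibrium: consumers pay £71.6, suppliers receive £53.6, Q = 353.4. (Wedge: Pb − Ps = 18.)
The less price-elastic side of the market bears the larger share of a per-unit tax.

Consumers pay £71.6; suppliers receive £53.6; quantity = 353.4.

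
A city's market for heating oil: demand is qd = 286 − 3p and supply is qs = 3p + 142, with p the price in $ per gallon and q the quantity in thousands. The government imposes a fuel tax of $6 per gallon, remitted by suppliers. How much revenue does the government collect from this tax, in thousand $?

Tax revenue = $1230 thousand.

Without the tax, 286 − 3p = 3p + 142 gives 6p = 144, so p* = $24 and q* = 214.
With the tax collected from suppliers, supply shifts: qs = 3(p − 6) + 142.
Solving gives q = 205 with consumers paying $27 and suppliers receiving $21 (the $6 wedge).
Revenue = t · Q = 6 · 205 = $1230.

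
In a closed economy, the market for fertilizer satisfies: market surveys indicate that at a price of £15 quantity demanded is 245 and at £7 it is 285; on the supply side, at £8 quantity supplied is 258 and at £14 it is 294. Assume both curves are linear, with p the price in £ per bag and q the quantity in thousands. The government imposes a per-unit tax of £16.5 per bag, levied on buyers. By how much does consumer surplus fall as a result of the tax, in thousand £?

Demand slope: (285 − 245)/(7 − 15) = -5, so qd = 320 − 5p.
Supply slope: (294 − 258)/(14 − 8) = 6, so qs = 6p + 210.
Without the tax, 320 − 5p = 6p + 210 gives 11p = 110, so p* = £10 and q* = 270.
With the tax collected from buyers, demand (in seller-price terms) shifts: qd = 320 − 5(p + 16.5).
New equilibrium: buyers pay £19, producers receive £2.5, q = 225. (Wedge: pb − ps = 16.5.)
ΔCS is the trapezoid between Q = 225 and Q = 270 of height £9: ½ · (270 + 225) · 9 = £2227.5.

Consumer surplus falls by £2227.5 thousand.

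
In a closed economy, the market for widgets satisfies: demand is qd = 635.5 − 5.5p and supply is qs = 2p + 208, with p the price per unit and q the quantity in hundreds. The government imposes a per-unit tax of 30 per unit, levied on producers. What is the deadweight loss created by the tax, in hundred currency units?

Deadweight loss = 660 hundred.

Before the tax: set 635.5 − 5.5p = 2p + 208 → p* = 57, q* = 322.
With the tax collected from producers, supply shifts: qs = 2(p − 30) + 208.
New equilibrium: consumers pay 65, producers receive 35, q = 278. (Wedge: pb − ps = 30.)
Quantity falls by |ΔQ| = |322 − 278| = 44.
DWL = ½ · t · |ΔQ| = ½ · 30 · 44 = 660.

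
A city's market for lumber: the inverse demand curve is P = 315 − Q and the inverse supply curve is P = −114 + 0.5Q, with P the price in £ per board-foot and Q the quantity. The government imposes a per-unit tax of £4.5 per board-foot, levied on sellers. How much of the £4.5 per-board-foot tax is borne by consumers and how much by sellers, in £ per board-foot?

Inverting to Q(P) form: Qd = 315 − P; Qs = 2P + 228.
Without the tax, 315 − P = 2P + 228 gives 3P = 87, so P* = £29 and Q* = 286.
With the tax collected from sellers, supply shifts: Qs = 2(P − 4.5) + 228.
New equilibrium: consumers pay £32, sellers receive £27.5, Q = 283. (Wedge: Pb − Ps = 4.5.)
Burden on consumers: £3; on sellers: £1.5. (They sum to £4.5.)

Consumers bear £3 per board-foot; sellers bear £1.5 per board-foot.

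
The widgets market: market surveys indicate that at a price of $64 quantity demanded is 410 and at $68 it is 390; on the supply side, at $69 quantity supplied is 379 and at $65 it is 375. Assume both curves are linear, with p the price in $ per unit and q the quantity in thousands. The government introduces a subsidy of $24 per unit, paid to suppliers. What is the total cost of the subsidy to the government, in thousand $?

Government outlay = $9600 thousand.

Demand slope: (390 − 410)/(68 − 64) = -5, so qd = 730 − 5p.
Supply slope: (375 − 379)/(65 − 69) = 1, so qs = p + 310.
Before the subsidy: set 730 − 5p = p + 310 → p* = $70, q* = 380.
With a per-unit subsidy paid to suppliers, each receives p + 24 per unit sold, so supply becomes qs = (p + 24) + 310.
New equilibrium: consumers pay $66, suppliers receive $90, q = 400. (Wedge: pb − ps = −24.)
Outlay = t · Q = 24 · 400 = $9600.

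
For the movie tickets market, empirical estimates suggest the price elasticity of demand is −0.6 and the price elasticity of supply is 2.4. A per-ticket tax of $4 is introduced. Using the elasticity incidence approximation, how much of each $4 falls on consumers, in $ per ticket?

Consumers bear ≈ $3.2 per ticket.

Incidence ratio: consumers' share ≈ εs / (εs + |εd|) = 2.4 / (2.4 + 0.6) = 0.8.
So consumers bear ≈ 0.8 × $4 = $3.2; producers bear $0.8.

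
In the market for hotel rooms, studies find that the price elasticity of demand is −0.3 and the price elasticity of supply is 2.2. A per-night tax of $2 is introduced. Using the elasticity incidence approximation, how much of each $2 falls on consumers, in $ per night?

Incidence ratio: consumers' share ≈ εs / (εs + |εd|) = 2.2 / (2.2 + 0.3) = 0.88.
So consumers bear ≈ 0.88 × $2 = $1.76; sellers bear $0.24.

Consumers bear ≈ $1.76 per night.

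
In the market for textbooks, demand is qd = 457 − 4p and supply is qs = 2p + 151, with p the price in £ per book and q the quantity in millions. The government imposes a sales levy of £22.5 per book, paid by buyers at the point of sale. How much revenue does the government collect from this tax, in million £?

Without the tax, 457 − 4p = 2p + 151 gives 6p = 306, so p* = £51 and q* = 253.
With the tax collected from buyers, demand (in seller-price terms) shifts: qd = 457 − 4(p + 22.5).
New equilibrium: buyers pay £58.5, suppliers receive £36, q = 223. (Wedge: pb − ps = 22.5.)
Revenue = t · Q = 22.5 · 223 = £5017.5.

Tax revenue = £5017.5 million.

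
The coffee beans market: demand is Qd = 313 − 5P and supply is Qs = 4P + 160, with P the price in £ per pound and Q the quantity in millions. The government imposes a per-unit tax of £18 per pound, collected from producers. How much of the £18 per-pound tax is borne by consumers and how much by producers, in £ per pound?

Without the tax, 313 − 5P = 4P + 160 gives 9P = 153, so P* = £17 and Q* = 228.
With the tax collected from producers, supply shifts: Qs = 4(P − 18) + 160.
Solving gives Q = 188 with consumers paying £25 and producers receiving £7 (the £18 wedge).
Burden on consumers: £8; on producers: £10. (They sum to £18.)
The less price-elastic side of the market bears the larger share of a per-unit tax.

Consumers bear £8 per pound; producers bear £10 per pound.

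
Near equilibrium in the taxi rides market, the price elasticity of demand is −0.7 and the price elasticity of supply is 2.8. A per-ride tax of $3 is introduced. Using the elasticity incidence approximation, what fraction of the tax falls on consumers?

Incidence ratio: consumers' share ≈ εs / (εs + |εd|) = 2.8 / (2.8 + 0.7) = 0.8.
Supply is the more elastic side, so consumers bear the larger share.

Consumers' share ≈ 0.8.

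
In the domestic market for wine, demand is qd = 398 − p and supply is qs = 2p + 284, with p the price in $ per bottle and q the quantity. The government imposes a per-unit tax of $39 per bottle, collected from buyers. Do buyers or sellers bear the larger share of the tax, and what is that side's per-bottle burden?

Buyers bear the larger share: $26 per bottle.

Without the tax, 398 − p = 2p + 284 gives 3p = 114, so p* = $38 and q* = 360.
With the tax collected from buyers, demand (in seller-price terms) shifts: qd = 398 − (p + 39).
Solving gives q = 334 with buyers paying $64 and sellers receiving $25 (the $39 wedge).
Per-bottle burden: buyers $26, sellers $13.
Buyers take the larger share because demand is less price-elastic here (demand slope 1 vs supply slope 2).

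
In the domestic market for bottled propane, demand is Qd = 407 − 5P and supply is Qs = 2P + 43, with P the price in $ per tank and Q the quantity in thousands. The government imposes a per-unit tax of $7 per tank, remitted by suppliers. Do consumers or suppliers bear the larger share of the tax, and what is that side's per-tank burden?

Without the tax, 407 − 5P = 2P + 43 gives 7P = 364, so P* = $52 and Q* = 147.
With the tax collected from suppliers, supply shifts: Qs = 2(P − 7) + 43.
Solving gives Q = 137 with consumers paying $54 and suppliers receiving $47 (the $7 wedge).
Per-tank burden: consumers $2, suppliers $5.
Suppliers take the larger share because supply is less price-elastic here (demand slope 5 vs supply slope 2).

Suppliers bear the larger share: $5 per tank.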